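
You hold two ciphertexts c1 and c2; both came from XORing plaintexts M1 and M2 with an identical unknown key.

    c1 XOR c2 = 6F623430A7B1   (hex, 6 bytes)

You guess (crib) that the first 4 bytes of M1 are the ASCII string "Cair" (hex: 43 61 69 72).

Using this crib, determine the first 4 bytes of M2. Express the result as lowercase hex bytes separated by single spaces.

Since c1 ⊕ c2 = M1 ⊕ M2, XORing with the guessed M1 bytes yields the corresponding M2 bytes: M2 = (c1 ⊕ c2) ⊕ M1.
6f XOR 43 = 2c
62 XOR 61 = 03
34 XOR 69 = 5d
30 XOR 72 = 42

2c 03 5d 42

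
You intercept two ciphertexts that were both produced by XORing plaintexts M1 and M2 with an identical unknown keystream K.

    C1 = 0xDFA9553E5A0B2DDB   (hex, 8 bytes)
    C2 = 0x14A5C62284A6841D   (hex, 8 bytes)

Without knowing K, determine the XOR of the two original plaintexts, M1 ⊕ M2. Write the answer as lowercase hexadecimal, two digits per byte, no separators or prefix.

cb0c931cdeada9c6

C1 ⊕ C2 = (M1 ⊕ K) ⊕ (M2 ⊕ K) = M1 ⊕ M2 — the shared key cancels under XOR.
byte 0: df ^ 14 = cb
byte 1: a9 ^ a5 = 0c
byte 2: 55 ^ c6 = 93
byte 3: 3e ^ 22 = 1c
byte 4: 5a ^ 84 = de
byte 5: 0b ^ a6 = ad
byte 6: 2d ^ 84 = a9
byte 7: db ^ 1d = c6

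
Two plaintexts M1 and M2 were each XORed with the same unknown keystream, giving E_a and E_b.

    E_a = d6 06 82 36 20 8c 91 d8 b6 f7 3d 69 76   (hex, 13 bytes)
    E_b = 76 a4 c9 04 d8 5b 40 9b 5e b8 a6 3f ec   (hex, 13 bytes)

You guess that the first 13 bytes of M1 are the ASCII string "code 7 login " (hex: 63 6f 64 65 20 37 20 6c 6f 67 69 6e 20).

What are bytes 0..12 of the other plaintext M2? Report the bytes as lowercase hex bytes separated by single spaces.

First, E_a ⊕ E_b = (M1 ⊕ K) ⊕ (M2 ⊕ K) = M1 ⊕ M2, so the key drops out. Then M2 = (M1 ⊕ M2) ⊕ M1 over the first 13 bytes.
byte 0: (d6 xor 76) xor 63 = a0 xor 63 = c3
byte 1: (06 xor a4) xor 6f = a2 xor 6f = cd
byte 2: (82 xor c9) xor 64 = 4b xor 64 = 2f
byte 3: (36 xor 04) xor 65 = 32 xor 65 = 57
byte 4: (20 xor d8) xor 20 = f8 xor 20 = d8
byte 5: (8c xor 5b) xor 37 = d7 xor 37 = e0
byte 6: (91 xor 40) xor 20 = d1 xor 20 = f1
byte 7: (d8 xor 9b) xor 6c = 43 xor 6c = 2f
byte 8: (b6 xor 5e) xor 6f = e8 xor 6f = 87
byte 9: (f7 xor b8) xor 67 = 4f xor 67 = 28
byte 10: (3d xor a6) xor 69 = 9b xor 69 = f2
byte 11: (69 xor 3f) xor 6e = 56 xor 6e = 38
byte 12: (76 xor ec) xor 20 = 9a xor 20 = ba

c3 cd 2f 57 d8 e0 f1 2f 87 28 f2 38 ba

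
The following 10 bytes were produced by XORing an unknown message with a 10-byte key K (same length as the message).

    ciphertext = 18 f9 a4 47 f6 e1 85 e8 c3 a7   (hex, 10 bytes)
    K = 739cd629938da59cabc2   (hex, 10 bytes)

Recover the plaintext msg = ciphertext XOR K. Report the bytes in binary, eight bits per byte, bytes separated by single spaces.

18 xor 73 = 6b
f9 xor 9c = 65
a4 xor d6 = 72
47 xor 29 = 6e
f6 xor 93 = 65
e1 xor 8d = 6c
85 xor a5 = 20
e8 xor 9c = 74
c3 xor ab = 68
a7 xor c2 = 65

01101011 01100101 01110010 01101110 01100101 01101100 00100000 01110100 01101000 01100101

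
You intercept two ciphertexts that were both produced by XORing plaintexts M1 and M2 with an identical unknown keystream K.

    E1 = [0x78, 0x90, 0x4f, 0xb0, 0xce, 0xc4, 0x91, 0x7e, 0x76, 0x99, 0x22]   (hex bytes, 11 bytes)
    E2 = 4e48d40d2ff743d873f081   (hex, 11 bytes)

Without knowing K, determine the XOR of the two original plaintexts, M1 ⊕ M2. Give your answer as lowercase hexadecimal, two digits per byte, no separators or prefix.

36d89bbde133d2a60569a3

E1 ⊕ E2 = (M1 ⊕ K) ⊕ (M2 ⊕ K) = M1 ⊕ M2 — the shared key cancels under XOR.
78 XOR 4e = 36
90 XOR 48 = d8
4f XOR d4 = 9b
b0 XOR 0d = bd
ce XOR 2f = e1
c4 XOR f7 = 33
91 XOR 43 = d2
7e XOR d8 = a6
76 XOR 73 = 05
99 XOR f0 = 69
22 XOR 81 = a3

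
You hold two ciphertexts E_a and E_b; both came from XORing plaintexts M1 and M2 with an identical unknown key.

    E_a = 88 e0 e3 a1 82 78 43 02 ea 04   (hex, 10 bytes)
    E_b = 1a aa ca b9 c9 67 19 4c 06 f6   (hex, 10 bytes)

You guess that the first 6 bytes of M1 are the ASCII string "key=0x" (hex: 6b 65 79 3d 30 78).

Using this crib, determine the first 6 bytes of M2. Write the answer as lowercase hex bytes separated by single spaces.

f9 2f 50 25 7b 67

First, E_a ⊕ E_b = (M1 ⊕ K) ⊕ (M2 ⊕ K) = M1 ⊕ M2, so the key drops out. Then M2 = (M1 ⊕ M2) ⊕ M1 over the first 6 bytes.
byte 0: (88 xor 1a) xor 6b = 92 xor 6b = f9
byte 1: (e0 xor aa) xor 65 = 4a xor 65 = 2f
byte 2: (e3 xor ca) xor 79 = 29 xor 79 = 50
byte 3: (a1 xor b9) xor 3d = 18 xor 3d = 25
byte 4: (82 xor c9) xor 30 = 4b xor 30 = 7b
byte 5: (78 xor 67) xor 78 = 1f xor 78 = 67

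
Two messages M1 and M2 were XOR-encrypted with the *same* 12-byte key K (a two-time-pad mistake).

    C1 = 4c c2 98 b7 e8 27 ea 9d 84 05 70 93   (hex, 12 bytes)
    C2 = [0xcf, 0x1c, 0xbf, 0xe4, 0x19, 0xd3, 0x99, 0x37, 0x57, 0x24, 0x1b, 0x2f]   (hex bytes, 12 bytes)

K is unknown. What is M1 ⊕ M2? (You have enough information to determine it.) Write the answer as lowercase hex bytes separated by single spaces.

C1 ⊕ C2 = (M1 ⊕ K) ⊕ (M2 ⊕ K) = M1 ⊕ M2 — the shared key cancels under XOR.
byte 0: 4c xor cf = 83
byte 1: c2 xor 1c = de
byte 2: 98 xor bf = 27
byte 3: b7 xor e4 = 53
byte 4: e8 xor 19 = f1
byte 5: 27 xor d3 = f4
byte 6: ea xor 99 = 73
byte 7: 9d xor 37 = aa
byte 8: 84 xor 57 = d3
byte 9: 05 xor 24 = 21
byte 10: 70 xor 1b = 6b
byte 11: 93 xor 2f = bc

83 de 27 53 f1 f4 73 aa d3 21 6b bc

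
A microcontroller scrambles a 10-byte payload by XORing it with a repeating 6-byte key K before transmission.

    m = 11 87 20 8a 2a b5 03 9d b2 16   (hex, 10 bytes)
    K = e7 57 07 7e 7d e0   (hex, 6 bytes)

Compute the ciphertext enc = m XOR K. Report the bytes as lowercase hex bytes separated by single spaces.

The 6-byte key repeats, so the effective keystream is e7 57 07 7e 7d e0 e7 57 07 7e.
byte 0:  17 xor 231 = 246
byte 1: 135 xor  87 = 208
byte 2:  32 xor   7 =  39
byte 3: 138 xor 126 = 244
byte 4:  42 xor 125 =  87
byte 5: 181 xor 224 =  85
byte 6:   3 xor 231 = 228
byte 7: 157 xor  87 = 202
byte 8: 178 xor   7 = 181
byte 9:  22 xor 126 = 104

f6 d0 27 f4 57 55 e4 ca b5 68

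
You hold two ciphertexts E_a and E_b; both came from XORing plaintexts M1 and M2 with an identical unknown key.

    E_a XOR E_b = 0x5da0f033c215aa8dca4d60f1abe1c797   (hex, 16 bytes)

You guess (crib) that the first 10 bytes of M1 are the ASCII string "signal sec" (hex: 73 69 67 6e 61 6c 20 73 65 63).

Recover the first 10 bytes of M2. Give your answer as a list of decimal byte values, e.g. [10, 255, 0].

[46, 201, 151, 93, 163, 121, 138, 254, 175, 46]

Since E_a ⊕ E_b = M1 ⊕ M2, XORing with the guessed M1 bytes yields the corresponding M2 bytes: M2 = (E_a ⊕ E_b) ⊕ M1.
5d ^ 73 = 2e
a0 ^ 69 = c9
f0 ^ 67 = 97
33 ^ 6e = 5d
c2 ^ 61 = a3
15 ^ 6c = 79
aa ^ 20 = 8a
8d ^ 73 = fe
ca ^ 65 = af
4d ^ 63 = 2e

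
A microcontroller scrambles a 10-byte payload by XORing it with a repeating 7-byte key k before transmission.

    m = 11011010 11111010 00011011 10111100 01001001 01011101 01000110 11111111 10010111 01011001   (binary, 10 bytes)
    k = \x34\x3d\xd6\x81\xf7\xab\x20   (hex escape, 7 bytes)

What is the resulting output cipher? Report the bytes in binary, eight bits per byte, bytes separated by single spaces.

The 7-byte key repeats, so the effective keystream is 34 3d d6 81 f7 ab 20 34 3d d6.
byte 0: da ⊕ 34 = ee
byte 1: fa ⊕ 3d = c7
byte 2: 1b ⊕ d6 = cd
byte 3: bc ⊕ 81 = 3d
byte 4: 49 ⊕ f7 = be
byte 5: 5d ⊕ ab = f6
byte 6: 46 ⊕ 20 = 66
byte 7: ff ⊕ 34 = cb
byte 8: 97 ⊕ 3d = aa
byte 9: 59 ⊕ d6 = 8f

11101110 11000111 11001101 00111101 10111110 11110110 01100110 11001011 10101010 10001111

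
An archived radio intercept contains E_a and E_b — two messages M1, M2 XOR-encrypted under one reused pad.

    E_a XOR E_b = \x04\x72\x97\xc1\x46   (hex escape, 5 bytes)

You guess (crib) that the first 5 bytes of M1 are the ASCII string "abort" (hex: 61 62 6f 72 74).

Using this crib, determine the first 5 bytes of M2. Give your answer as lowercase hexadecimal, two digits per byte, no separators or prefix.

Since E_a ⊕ E_b = M1 ⊕ M2, XORing with the guessed M1 bytes yields the corresponding M2 bytes: M2 = (E_a ⊕ E_b) ⊕ M1.
04 XOR 61 = 65
72 XOR 62 = 10
97 XOR 6f = f8
c1 XOR 72 = b3
46 XOR 74 = 32

6510f8b332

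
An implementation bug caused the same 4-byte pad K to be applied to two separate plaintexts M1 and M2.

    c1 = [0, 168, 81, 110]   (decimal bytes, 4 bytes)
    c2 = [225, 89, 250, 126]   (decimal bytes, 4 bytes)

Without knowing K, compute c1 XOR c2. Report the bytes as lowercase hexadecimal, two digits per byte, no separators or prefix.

e1f1ab10

c1 ⊕ c2 = (M1 ⊕ K) ⊕ (M2 ⊕ K) = M1 ⊕ M2 — the shared key cancels under XOR.
byte 0: 00 xor e1 = e1
byte 1: a8 xor 59 = f1
byte 2: 51 xor fa = ab
byte 3: 6e xor 7e = 10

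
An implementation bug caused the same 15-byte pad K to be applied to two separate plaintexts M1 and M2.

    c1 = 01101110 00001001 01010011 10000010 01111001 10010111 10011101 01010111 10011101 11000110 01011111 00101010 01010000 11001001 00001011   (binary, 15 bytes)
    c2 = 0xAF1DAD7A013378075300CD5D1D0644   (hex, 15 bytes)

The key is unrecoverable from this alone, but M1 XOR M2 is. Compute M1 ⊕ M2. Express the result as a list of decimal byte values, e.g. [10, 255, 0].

c1 ⊕ c2 = (M1 ⊕ K) ⊕ (M2 ⊕ K) = M1 ⊕ M2 — the shared key cancels under XOR.
01101110 ^ 10101111 = 11000001
00001001 ^ 00011101 = 00010100
01010011 ^ 10101101 = 11111110
10000010 ^ 01111010 = 11111000
01111001 ^ 00000001 = 01111000
10010111 ^ 00110011 = 10100100
10011101 ^ 01111000 = 11100101
01010111 ^ 00000111 = 01010000
10011101 ^ 01010011 = 11001110
11000110 ^ 00000000 = 11000110
01011111 ^ 11001101 = 10010010
00101010 ^ 01011101 = 01110111
01010000 ^ 00011101 = 01001101
11001001 ^ 00000110 = 11001111
00001011 ^ 01000100 = 01001111

[193, 20, 254, 248, 120, 164, 229, 80, 206, 198, 146, 119, 77, 207, 79]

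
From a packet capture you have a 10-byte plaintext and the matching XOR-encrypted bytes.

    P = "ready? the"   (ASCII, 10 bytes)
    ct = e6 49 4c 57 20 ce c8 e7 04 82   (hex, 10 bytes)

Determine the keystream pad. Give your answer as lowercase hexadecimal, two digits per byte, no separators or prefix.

942c2d3359f1e8936ce7

Since ct = P ⊕ pad, XORing both sides with P gives pad = P ⊕ ct.
114 ⊕ 230 = 148
101 ⊕  73 =  44
 97 ⊕  76 =  45
100 ⊕  87 =  51
121 ⊕  32 =  89
 63 ⊕ 206 = 241
 32 ⊕ 200 = 232
116 ⊕ 231 = 147
104 ⊕   4 = 108
101 ⊕ 130 = 231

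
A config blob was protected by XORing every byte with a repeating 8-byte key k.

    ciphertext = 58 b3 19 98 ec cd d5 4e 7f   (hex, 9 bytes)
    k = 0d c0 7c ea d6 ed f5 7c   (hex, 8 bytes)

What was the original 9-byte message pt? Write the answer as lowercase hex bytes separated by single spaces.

55 73 65 72 3a 20 20 32 72

The 8-byte key repeats, so the effective keystream is 0d c0 7c ea d6 ed f5 7c 0d.
byte 0:  88 ⊕  13 =  85
byte 1: 179 ⊕ 192 = 115
byte 2:  25 ⊕ 124 = 101
byte 3: 152 ⊕ 234 = 114
byte 4: 236 ⊕ 214 =  58
byte 5: 205 ⊕ 237 =  32
byte 6: 213 ⊕ 245 =  32
byte 7:  78 ⊕ 124 =  50
byte 8: 127 ⊕  13 = 114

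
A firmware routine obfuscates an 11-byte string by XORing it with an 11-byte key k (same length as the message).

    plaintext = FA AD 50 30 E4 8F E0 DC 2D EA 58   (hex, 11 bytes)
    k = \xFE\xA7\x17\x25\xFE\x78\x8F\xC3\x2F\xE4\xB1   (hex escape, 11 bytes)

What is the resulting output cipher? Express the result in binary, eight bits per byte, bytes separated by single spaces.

00000100 00001010 01000111 00010101 00011010 11110111 01101111 00011111 00000010 00001110 11101001

11111010 ^ 11111110 = 00000100
10101101 ^ 10100111 = 00001010
01010000 ^ 00010111 = 01000111
00110000 ^ 00100101 = 00010101
11100100 ^ 11111110 = 00011010
10001111 ^ 01111000 = 11110111
11100000 ^ 10001111 = 01101111
11011100 ^ 11000011 = 00011111
00101101 ^ 00101111 = 00000010
11101010 ^ 11100100 = 00001110
01011000 ^ 10110001 = 11101001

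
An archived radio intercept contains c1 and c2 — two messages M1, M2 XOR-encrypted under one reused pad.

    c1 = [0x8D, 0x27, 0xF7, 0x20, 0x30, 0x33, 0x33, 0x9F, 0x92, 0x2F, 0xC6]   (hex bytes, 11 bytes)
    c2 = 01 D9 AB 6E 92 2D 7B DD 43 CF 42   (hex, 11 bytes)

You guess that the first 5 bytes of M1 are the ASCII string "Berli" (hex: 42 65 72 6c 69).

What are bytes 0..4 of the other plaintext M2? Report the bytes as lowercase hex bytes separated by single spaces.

First, c1 ⊕ c2 = (M1 ⊕ K) ⊕ (M2 ⊕ K) = M1 ⊕ M2, so the key drops out. Then M2 = (M1 ⊕ M2) ⊕ M1 over the first 5 bytes.
byte 0: (8d XOR 01) XOR 42 = 8c XOR 42 = ce
byte 1: (27 XOR d9) XOR 65 = fe XOR 65 = 9b
byte 2: (f7 XOR ab) XOR 72 = 5c XOR 72 = 2e
byte 3: (20 XOR 6e) XOR 6c = 4e XOR 6c = 22
byte 4: (30 XOR 92) XOR 69 = a2 XOR 69 = cb

ce 9b 2e 22 cb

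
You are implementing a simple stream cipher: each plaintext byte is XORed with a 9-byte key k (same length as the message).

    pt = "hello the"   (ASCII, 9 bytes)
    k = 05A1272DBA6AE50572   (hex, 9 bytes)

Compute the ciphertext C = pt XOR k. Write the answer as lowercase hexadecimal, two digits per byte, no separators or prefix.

XOR is its own inverse, so applying the key byte-wise gives the result directly.
68 ^ 05 = 6d
65 ^ a1 = c4
6c ^ 27 = 4b
6c ^ 2d = 41
6f ^ ba = d5
20 ^ 6a = 4a
74 ^ e5 = 91
68 ^ 05 = 6d
65 ^ 72 = 17

6dc44b41d54a916d17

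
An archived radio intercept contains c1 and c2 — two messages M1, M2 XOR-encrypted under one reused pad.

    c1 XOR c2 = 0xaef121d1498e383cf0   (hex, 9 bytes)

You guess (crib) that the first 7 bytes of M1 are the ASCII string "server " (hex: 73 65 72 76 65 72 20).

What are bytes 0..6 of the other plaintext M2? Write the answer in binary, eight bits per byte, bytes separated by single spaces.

Since c1 ⊕ c2 = M1 ⊕ M2, XORing with the guessed M1 bytes yields the corresponding M2 bytes: M2 = (c1 ⊕ c2) ⊕ M1.
174 ⊕ 115 = 221
241 ⊕ 101 = 148
 33 ⊕ 114 =  83
209 ⊕ 118 = 167
 73 ⊕ 101 =  44
142 ⊕ 114 = 252
 56 ⊕  32 =  24

11011101 10010100 01010011 10100111 00101100 11111100 00011000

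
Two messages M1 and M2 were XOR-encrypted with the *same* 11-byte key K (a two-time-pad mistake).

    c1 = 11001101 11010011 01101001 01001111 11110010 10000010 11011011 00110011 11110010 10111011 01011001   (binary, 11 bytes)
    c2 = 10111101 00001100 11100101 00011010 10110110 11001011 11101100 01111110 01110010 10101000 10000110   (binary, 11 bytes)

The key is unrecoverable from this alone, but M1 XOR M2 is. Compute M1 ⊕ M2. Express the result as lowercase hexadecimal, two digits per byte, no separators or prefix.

c1 ⊕ c2 = (M1 ⊕ K) ⊕ (M2 ⊕ K) = M1 ⊕ M2 — the shared key cancels under XOR.
byte 0: cd XOR bd = 70
byte 1: d3 XOR 0c = df
byte 2: 69 XOR e5 = 8c
byte 3: 4f XOR 1a = 55
byte 4: f2 XOR b6 = 44
byte 5: 82 XOR cb = 49
byte 6: db XOR ec = 37
byte 7: 33 XOR 7e = 4d
byte 8: f2 XOR 72 = 80
byte 9: bb XOR a8 = 13
byte 10: 59 XOR 86 = df

70df8c554449374d8013df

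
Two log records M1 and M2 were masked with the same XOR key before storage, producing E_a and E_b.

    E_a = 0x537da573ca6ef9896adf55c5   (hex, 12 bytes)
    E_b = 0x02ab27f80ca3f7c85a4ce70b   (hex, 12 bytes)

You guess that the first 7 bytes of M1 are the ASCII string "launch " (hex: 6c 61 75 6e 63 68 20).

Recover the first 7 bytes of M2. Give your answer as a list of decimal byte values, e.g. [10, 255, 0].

First, E_a ⊕ E_b = (M1 ⊕ K) ⊕ (M2 ⊕ K) = M1 ⊕ M2, so the key drops out. Then M2 = (M1 ⊕ M2) ⊕ M1 over the first 7 bytes.
byte 0: (53 xor 02) xor 6c = 51 xor 6c = 3d
byte 1: (7d xor ab) xor 61 = d6 xor 61 = b7
byte 2: (a5 xor 27) xor 75 = 82 xor 75 = f7
byte 3: (73 xor f8) xor 6e = 8b xor 6e = e5
byte 4: (ca xor 0c) xor 63 = c6 xor 63 = a5
byte 5: (6e xor a3) xor 68 = cd xor 68 = a5
byte 6: (f9 xor f7) xor 20 = 0e xor 20 = 2e

[61, 183, 247, 229, 165, 165, 46]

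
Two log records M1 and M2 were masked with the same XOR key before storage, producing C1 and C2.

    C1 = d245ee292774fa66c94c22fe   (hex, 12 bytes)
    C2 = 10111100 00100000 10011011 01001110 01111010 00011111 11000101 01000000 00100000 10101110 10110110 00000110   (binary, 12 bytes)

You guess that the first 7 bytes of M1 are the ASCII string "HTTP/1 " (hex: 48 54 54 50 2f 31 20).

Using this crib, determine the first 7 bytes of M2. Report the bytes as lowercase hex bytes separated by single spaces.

26 31 21 37 72 5a 1f

First, C1 ⊕ C2 = (M1 ⊕ K) ⊕ (M2 ⊕ K) = M1 ⊕ M2, so the key drops out. Then M2 = (M1 ⊕ M2) ⊕ M1 over the first 7 bytes.
byte 0: (d2 ^ bc) ^ 48 = 6e ^ 48 = 26
byte 1: (45 ^ 20) ^ 54 = 65 ^ 54 = 31
byte 2: (ee ^ 9b) ^ 54 = 75 ^ 54 = 21
byte 3: (29 ^ 4e) ^ 50 = 67 ^ 50 = 37
byte 4: (27 ^ 7a) ^ 2f = 5d ^ 2f = 72
byte 5: (74 ^ 1f) ^ 31 = 6b ^ 31 = 5a
byte 6: (fa ^ c5) ^ 20 = 3f ^ 20 = 1f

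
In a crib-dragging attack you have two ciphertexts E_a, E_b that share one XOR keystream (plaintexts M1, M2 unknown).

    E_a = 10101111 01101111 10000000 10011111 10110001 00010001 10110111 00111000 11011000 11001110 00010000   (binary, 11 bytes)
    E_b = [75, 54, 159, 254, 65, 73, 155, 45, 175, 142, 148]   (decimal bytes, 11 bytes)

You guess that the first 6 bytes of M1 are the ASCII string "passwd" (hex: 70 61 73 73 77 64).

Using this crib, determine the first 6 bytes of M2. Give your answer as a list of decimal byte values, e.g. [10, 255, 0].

[148, 56, 108, 18, 135, 60]

First, E_a ⊕ E_b = (M1 ⊕ K) ⊕ (M2 ⊕ K) = M1 ⊕ M2, so the key drops out. Then M2 = (M1 ⊕ M2) ⊕ M1 over the first 6 bytes.
byte 0: (af ^ 4b) ^ 70 = e4 ^ 70 = 94
byte 1: (6f ^ 36) ^ 61 = 59 ^ 61 = 38
byte 2: (80 ^ 9f) ^ 73 = 1f ^ 73 = 6c
byte 3: (9f ^ fe) ^ 73 = 61 ^ 73 = 12
byte 4: (b1 ^ 41) ^ 77 = f0 ^ 77 = 87
byte 5: (11 ^ 49) ^ 64 = 58 ^ 64 = 3c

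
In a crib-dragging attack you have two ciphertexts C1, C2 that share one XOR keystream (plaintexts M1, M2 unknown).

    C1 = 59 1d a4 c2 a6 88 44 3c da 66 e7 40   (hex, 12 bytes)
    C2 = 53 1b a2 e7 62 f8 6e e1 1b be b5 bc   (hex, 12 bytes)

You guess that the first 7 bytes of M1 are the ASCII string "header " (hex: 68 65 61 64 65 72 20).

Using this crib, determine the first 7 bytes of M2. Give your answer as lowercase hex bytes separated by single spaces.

First, C1 ⊕ C2 = (M1 ⊕ K) ⊕ (M2 ⊕ K) = M1 ⊕ M2, so the key drops out. Then M2 = (M1 ⊕ M2) ⊕ M1 over the first 7 bytes.
byte 0: (59 ⊕ 53) ⊕ 68 = 0a ⊕ 68 = 62
byte 1: (1d ⊕ 1b) ⊕ 65 = 06 ⊕ 65 = 63
byte 2: (a4 ⊕ a2) ⊕ 61 = 06 ⊕ 61 = 67
byte 3: (c2 ⊕ e7) ⊕ 64 = 25 ⊕ 64 = 41
byte 4: (a6 ⊕ 62) ⊕ 65 = c4 ⊕ 65 = a1
byte 5: (88 ⊕ f8) ⊕ 72 = 70 ⊕ 72 = 02
byte 6: (44 ⊕ 6e) ⊕ 20 = 2a ⊕ 20 = 0a

62 63 67 41 a1 02 0a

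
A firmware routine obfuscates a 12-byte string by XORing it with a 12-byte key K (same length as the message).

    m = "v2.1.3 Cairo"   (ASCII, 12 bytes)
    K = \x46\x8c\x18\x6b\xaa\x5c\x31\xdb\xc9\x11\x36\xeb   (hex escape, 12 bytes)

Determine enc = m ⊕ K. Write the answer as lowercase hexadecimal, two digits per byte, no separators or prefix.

30be365a846f1198a8784484

XOR is its own inverse, so applying the key byte-wise gives the result directly.
byte 0: 118 XOR  70 =  48
byte 1:  50 XOR 140 = 190
byte 2:  46 XOR  24 =  54
byte 3:  49 XOR 107 =  90
byte 4:  46 XOR 170 = 132
byte 5:  51 XOR  92 = 111
byte 6:  32 XOR  49 =  17
byte 7:  67 XOR 219 = 152
byte 8:  97 XOR 201 = 168
byte 9: 105 XOR  17 = 120
byte 10: 114 XOR  54 =  68
byte 11: 111 XOR 235 = 132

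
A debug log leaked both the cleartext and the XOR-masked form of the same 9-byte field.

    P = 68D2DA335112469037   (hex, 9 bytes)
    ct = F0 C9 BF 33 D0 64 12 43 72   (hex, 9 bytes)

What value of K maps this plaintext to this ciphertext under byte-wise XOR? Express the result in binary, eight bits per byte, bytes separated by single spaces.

Since ct = P ⊕ K, XORing both sides with P gives K = P ⊕ ct.
68 ^ f0 = 98
d2 ^ c9 = 1b
da ^ bf = 65
33 ^ 33 = 00
51 ^ d0 = 81
12 ^ 64 = 76
46 ^ 12 = 54
90 ^ 43 = d3
37 ^ 72 = 45

10011000 00011011 01100101 00000000 10000001 01110110 01010100 11010011 01000101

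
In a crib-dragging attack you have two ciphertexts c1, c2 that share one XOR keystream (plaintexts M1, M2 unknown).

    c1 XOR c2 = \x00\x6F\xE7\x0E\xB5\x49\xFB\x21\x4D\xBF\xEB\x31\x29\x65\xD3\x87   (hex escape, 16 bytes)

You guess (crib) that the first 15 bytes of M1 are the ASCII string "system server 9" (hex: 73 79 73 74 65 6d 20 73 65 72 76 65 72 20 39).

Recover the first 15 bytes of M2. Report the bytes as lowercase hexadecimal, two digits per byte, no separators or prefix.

Since c1 ⊕ c2 = M1 ⊕ M2, XORing with the guessed M1 bytes yields the corresponding M2 bytes: M2 = (c1 ⊕ c2) ⊕ M1.
  0 ^ 115 = 115
111 ^ 121 =  22
231 ^ 115 = 148
 14 ^ 116 = 122
181 ^ 101 = 208
 73 ^ 109 =  36
251 ^  32 = 219
 33 ^ 115 =  82
 77 ^ 101 =  40
191 ^ 114 = 205
235 ^ 118 = 157
 49 ^ 101 =  84
 41 ^ 114 =  91
101 ^  32 =  69
211 ^  57 = 234

7316947ad024db5228cd9d545b45ea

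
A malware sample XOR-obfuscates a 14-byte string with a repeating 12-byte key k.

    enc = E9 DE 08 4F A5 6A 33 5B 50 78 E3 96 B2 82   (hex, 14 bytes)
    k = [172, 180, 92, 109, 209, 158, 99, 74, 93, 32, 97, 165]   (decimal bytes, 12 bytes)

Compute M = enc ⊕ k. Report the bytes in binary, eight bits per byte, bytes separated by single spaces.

The 12-byte key repeats, so the effective keystream is ac b4 5c 6d d1 9e 63 4a 5d 20 61 a5 ac b4.
byte 0: e9 XOR ac = 45
byte 1: de XOR b4 = 6a
byte 2: 08 XOR 5c = 54
byte 3: 4f XOR 6d = 22
byte 4: a5 XOR d1 = 74
byte 5: 6a XOR 9e = f4
byte 6: 33 XOR 63 = 50
byte 7: 5b XOR 4a = 11
byte 8: 50 XOR 5d = 0d
byte 9: 78 XOR 20 = 58
byte 10: e3 XOR 61 = 82
byte 11: 96 XOR a5 = 33
byte 12: b2 XOR ac = 1e
byte 13: 82 XOR b4 = 36

01000101 01101010 01010100 00100010 01110100 11110100 01010000 00010001 00001101 01011000 10000010 00110011 00011110 00110110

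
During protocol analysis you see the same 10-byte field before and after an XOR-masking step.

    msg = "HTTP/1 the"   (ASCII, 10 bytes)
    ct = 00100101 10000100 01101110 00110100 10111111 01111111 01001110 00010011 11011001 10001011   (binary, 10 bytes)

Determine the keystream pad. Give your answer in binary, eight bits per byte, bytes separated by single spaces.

Since ct = msg ⊕ pad, XORing both sides with msg gives pad = msg ⊕ ct.
byte 0: 48 ^ 25 = 6d
byte 1: 54 ^ 84 = d0
byte 2: 54 ^ 6e = 3a
byte 3: 50 ^ 34 = 64
byte 4: 2f ^ bf = 90
byte 5: 31 ^ 7f = 4e
byte 6: 20 ^ 4e = 6e
byte 7: 74 ^ 13 = 67
byte 8: 68 ^ d9 = b1
byte 9: 65 ^ 8b = ee

01101101 11010000 00111010 01100100 10010000 01001110 01101110 01100111 10110001 11101110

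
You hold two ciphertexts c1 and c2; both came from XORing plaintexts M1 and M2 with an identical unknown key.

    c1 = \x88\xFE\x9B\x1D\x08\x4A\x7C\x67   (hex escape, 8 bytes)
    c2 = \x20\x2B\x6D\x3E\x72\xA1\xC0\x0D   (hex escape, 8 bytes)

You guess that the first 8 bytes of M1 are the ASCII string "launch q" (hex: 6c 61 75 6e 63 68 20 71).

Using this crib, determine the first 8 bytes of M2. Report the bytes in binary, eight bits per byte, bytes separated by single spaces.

First, c1 ⊕ c2 = (M1 ⊕ K) ⊕ (M2 ⊕ K) = M1 ⊕ M2, so the key drops out. Then M2 = (M1 ⊕ M2) ⊕ M1 over the first 8 bytes.
byte 0: (88 ⊕ 20) ⊕ 6c = a8 ⊕ 6c = c4
byte 1: (fe ⊕ 2b) ⊕ 61 = d5 ⊕ 61 = b4
byte 2: (9b ⊕ 6d) ⊕ 75 = f6 ⊕ 75 = 83
byte 3: (1d ⊕ 3e) ⊕ 6e = 23 ⊕ 6e = 4d
byte 4: (08 ⊕ 72) ⊕ 63 = 7a ⊕ 63 = 19
byte 5: (4a ⊕ a1) ⊕ 68 = eb ⊕ 68 = 83
byte 6: (7c ⊕ c0) ⊕ 20 = bc ⊕ 20 = 9c
byte 7: (67 ⊕ 0d) ⊕ 71 = 6a ⊕ 71 = 1b

11000100 10110100 10000011 01001101 00011001 10000011 10011100 00011011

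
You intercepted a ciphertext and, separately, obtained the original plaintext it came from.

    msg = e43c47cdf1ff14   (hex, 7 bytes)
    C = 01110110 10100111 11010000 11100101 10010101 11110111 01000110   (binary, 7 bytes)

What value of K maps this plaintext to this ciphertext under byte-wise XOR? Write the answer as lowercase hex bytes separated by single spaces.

Since C = msg ⊕ K, XORing both sides with msg gives K = msg ⊕ C.
e4 XOR 76 = 92
3c XOR a7 = 9b
47 XOR d0 = 97
cd XOR e5 = 28
f1 XOR 95 = 64
ff XOR f7 = 08
14 XOR 46 = 52

92 9b 97 28 64 08 52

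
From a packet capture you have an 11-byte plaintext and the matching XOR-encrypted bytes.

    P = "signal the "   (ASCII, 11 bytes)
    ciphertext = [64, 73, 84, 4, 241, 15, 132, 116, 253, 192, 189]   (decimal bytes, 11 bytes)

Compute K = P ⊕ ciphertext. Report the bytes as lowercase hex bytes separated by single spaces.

33 20 33 6a 90 63 a4 00 95 a5 9d

Since ciphertext = P ⊕ K, XORing both sides with P gives K = P ⊕ ciphertext.
73 xor 40 = 33
69 xor 49 = 20
67 xor 54 = 33
6e xor 04 = 6a
61 xor f1 = 90
6c xor 0f = 63
20 xor 84 = a4
74 xor 74 = 00
68 xor fd = 95
65 xor c0 = a5
20 xor bd = 9d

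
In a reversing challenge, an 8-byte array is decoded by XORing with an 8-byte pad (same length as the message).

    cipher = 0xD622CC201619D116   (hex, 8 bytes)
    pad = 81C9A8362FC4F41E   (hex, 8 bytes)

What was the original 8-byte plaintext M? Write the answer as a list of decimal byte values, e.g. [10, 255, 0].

[87, 235, 100, 22, 57, 221, 37, 8]

XOR is its own inverse, so applying the key byte-wise gives the result directly.
byte 0: d6 ⊕ 81 = 57
byte 1: 22 ⊕ c9 = eb
byte 2: cc ⊕ a8 = 64
byte 3: 20 ⊕ 36 = 16
byte 4: 16 ⊕ 2f = 39
byte 5: 19 ⊕ c4 = dd
byte 6: d1 ⊕ f4 = 25
byte 7: 16 ⊕ 1e = 08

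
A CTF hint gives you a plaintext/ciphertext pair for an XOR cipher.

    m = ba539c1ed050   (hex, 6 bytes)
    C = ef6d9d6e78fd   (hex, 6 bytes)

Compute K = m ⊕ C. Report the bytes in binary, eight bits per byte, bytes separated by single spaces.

01010101 00111110 00000001 01110000 10101000 10101101

Since C = m ⊕ K, XORing both sides with m gives K = m ⊕ C.
byte 0: ba ^ ef = 55
byte 1: 53 ^ 6d = 3e
byte 2: 9c ^ 9d = 01
byte 3: 1e ^ 6e = 70
byte 4: d0 ^ 78 = a8
byte 5: 50 ^ fd = ad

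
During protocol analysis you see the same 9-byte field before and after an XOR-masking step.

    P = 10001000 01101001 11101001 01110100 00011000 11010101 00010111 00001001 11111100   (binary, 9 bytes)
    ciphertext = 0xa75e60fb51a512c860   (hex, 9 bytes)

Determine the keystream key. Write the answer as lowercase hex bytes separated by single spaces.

Since ciphertext = P ⊕ key, XORing both sides with P gives key = P ⊕ ciphertext.
byte 0: 88 ⊕ a7 = 2f
byte 1: 69 ⊕ 5e = 37
byte 2: e9 ⊕ 60 = 89
byte 3: 74 ⊕ fb = 8f
byte 4: 18 ⊕ 51 = 49
byte 5: d5 ⊕ a5 = 70
byte 6: 17 ⊕ 12 = 05
byte 7: 09 ⊕ c8 = c1
byte 8: fc ⊕ 60 = 9c

2f 37 89 8f 49 70 05 c1 9c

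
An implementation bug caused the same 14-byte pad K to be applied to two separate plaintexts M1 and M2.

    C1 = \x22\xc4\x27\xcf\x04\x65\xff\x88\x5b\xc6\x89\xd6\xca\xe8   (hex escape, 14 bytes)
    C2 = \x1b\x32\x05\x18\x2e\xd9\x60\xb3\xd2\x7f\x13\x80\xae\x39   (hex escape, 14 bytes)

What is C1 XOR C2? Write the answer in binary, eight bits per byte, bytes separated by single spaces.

C1 ⊕ C2 = (M1 ⊕ K) ⊕ (M2 ⊕ K) = M1 ⊕ M2 — the shared key cancels under XOR.
byte 0: 22 xor 1b = 39
byte 1: c4 xor 32 = f6
byte 2: 27 xor 05 = 22
byte 3: cf xor 18 = d7
byte 4: 04 xor 2e = 2a
byte 5: 65 xor d9 = bc
byte 6: ff xor 60 = 9f
byte 7: 88 xor b3 = 3b
byte 8: 5b xor d2 = 89
byte 9: c6 xor 7f = b9
byte 10: 89 xor 13 = 9a
byte 11: d6 xor 80 = 56
byte 12: ca xor ae = 64
byte 13: e8 xor 39 = d1

00111001 11110110 00100010 11010111 00101010 10111100 10011111 00111011 10001001 10111001 10011010 01010110 01100100 11010001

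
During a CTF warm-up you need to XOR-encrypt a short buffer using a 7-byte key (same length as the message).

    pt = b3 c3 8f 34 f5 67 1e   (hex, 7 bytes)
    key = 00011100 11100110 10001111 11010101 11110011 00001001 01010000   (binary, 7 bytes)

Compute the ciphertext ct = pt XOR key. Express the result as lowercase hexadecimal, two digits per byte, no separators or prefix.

byte 0: b3 xor 1c = af
byte 1: c3 xor e6 = 25
byte 2: 8f xor 8f = 00
byte 3: 34 xor d5 = e1
byte 4: f5 xor f3 = 06
byte 5: 67 xor 09 = 6e
byte 6: 1e xor 50 = 4e

af2500e1066e4e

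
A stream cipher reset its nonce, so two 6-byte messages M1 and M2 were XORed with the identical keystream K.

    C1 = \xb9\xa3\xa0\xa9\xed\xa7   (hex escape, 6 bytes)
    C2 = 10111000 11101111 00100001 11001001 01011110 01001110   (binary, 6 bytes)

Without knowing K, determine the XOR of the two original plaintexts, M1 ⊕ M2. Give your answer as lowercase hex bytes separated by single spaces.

01 4c 81 60 b3 e9

C1 ⊕ C2 = (M1 ⊕ K) ⊕ (M2 ⊕ K) = M1 ⊕ M2 — the shared key cancels under XOR.
185 ^ 184 =   1
163 ^ 239 =  76
160 ^  33 = 129
169 ^ 201 =  96
237 ^  94 = 179
167 ^  78 = 233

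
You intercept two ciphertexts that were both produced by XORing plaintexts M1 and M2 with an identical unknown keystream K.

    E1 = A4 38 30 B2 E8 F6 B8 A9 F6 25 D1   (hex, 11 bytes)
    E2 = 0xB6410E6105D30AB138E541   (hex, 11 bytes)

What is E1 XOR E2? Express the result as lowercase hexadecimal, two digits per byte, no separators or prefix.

E1 ⊕ E2 = (M1 ⊕ K) ⊕ (M2 ⊕ K) = M1 ⊕ M2 — the shared key cancels under XOR.
a4 ^ b6 = 12
38 ^ 41 = 79
30 ^ 0e = 3e
b2 ^ 61 = d3
e8 ^ 05 = ed
f6 ^ d3 = 25
b8 ^ 0a = b2
a9 ^ b1 = 18
f6 ^ 38 = ce
25 ^ e5 = c0
d1 ^ 41 = 90

12793ed3ed25b218cec090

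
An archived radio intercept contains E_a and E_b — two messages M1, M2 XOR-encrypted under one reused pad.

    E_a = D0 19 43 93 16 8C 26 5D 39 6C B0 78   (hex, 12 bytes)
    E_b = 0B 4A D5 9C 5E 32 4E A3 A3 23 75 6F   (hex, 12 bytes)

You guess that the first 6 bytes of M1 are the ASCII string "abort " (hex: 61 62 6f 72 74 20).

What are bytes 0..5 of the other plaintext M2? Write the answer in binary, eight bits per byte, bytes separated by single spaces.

10111010 00110001 11111001 01111101 00111100 10011110

First, E_a ⊕ E_b = (M1 ⊕ K) ⊕ (M2 ⊕ K) = M1 ⊕ M2, so the key drops out. Then M2 = (M1 ⊕ M2) ⊕ M1 over the first 6 bytes.
byte 0: (d0 xor 0b) xor 61 = db xor 61 = ba
byte 1: (19 xor 4a) xor 62 = 53 xor 62 = 31
byte 2: (43 xor d5) xor 6f = 96 xor 6f = f9
byte 3: (93 xor 9c) xor 72 = 0f xor 72 = 7d
byte 4: (16 xor 5e) xor 74 = 48 xor 74 = 3c
byte 5: (8c xor 32) xor 20 = be xor 20 = 9e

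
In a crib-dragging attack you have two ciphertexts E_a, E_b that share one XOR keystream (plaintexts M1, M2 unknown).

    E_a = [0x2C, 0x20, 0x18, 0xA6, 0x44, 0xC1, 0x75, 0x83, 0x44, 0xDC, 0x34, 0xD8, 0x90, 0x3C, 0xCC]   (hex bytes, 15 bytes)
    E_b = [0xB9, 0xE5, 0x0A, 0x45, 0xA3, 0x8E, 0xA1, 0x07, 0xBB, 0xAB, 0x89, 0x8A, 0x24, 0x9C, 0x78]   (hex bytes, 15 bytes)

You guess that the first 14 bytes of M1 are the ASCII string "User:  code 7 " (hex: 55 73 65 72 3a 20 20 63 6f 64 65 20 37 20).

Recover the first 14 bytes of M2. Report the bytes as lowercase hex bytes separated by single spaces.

First, E_a ⊕ E_b = (M1 ⊕ K) ⊕ (M2 ⊕ K) = M1 ⊕ M2, so the key drops out. Then M2 = (M1 ⊕ M2) ⊕ M1 over the first 14 bytes.
byte 0: (2c xor b9) xor 55 = 95 xor 55 = c0
byte 1: (20 xor e5) xor 73 = c5 xor 73 = b6
byte 2: (18 xor 0a) xor 65 = 12 xor 65 = 77
byte 3: (a6 xor 45) xor 72 = e3 xor 72 = 91
byte 4: (44 xor a3) xor 3a = e7 xor 3a = dd
byte 5: (c1 xor 8e) xor 20 = 4f xor 20 = 6f
byte 6: (75 xor a1) xor 20 = d4 xor 20 = f4
byte 7: (83 xor 07) xor 63 = 84 xor 63 = e7
byte 8: (44 xor bb) xor 6f = ff xor 6f = 90
byte 9: (dc xor ab) xor 64 = 77 xor 64 = 13
byte 10: (34 xor 89) xor 65 = bd xor 65 = d8
byte 11: (d8 xor 8a) xor 20 = 52 xor 20 = 72
byte 12: (90 xor 24) xor 37 = b4 xor 37 = 83
byte 13: (3c xor 9c) xor 20 = a0 xor 20 = 80

c0 b6 77 91 dd 6f f4 e7 90 13 d8 72 83 80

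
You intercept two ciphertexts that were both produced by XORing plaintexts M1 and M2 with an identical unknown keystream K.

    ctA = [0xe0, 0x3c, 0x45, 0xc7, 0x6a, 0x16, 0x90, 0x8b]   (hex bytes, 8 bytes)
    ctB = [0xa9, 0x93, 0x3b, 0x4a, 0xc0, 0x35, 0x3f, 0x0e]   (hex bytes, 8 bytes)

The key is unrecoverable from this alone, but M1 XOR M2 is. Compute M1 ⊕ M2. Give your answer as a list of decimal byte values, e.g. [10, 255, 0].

ctA ⊕ ctB = (M1 ⊕ K) ⊕ (M2 ⊕ K) = M1 ⊕ M2 — the shared key cancels under XOR.
byte 0: e0 XOR a9 = 49
byte 1: 3c XOR 93 = af
byte 2: 45 XOR 3b = 7e
byte 3: c7 XOR 4a = 8d
byte 4: 6a XOR c0 = aa
byte 5: 16 XOR 35 = 23
byte 6: 90 XOR 3f = af
byte 7: 8b XOR 0e = 85

[73, 175, 126, 141, 170, 35, 175, 133]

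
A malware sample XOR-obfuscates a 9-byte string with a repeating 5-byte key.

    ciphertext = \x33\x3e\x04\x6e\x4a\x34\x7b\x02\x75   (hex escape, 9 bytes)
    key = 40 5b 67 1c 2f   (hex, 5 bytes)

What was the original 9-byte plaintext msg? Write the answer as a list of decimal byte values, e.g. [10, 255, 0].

[115, 101, 99, 114, 101, 116, 32, 101, 105]

The 5-byte key repeats, so the effective keystream is 40 5b 67 1c 2f 40 5b 67 1c.
byte 0: 33 XOR 40 = 73
byte 1: 3e XOR 5b = 65
byte 2: 04 XOR 67 = 63
byte 3: 6e XOR 1c = 72
byte 4: 4a XOR 2f = 65
byte 5: 34 XOR 40 = 74
byte 6: 7b XOR 5b = 20
byte 7: 02 XOR 67 = 65
byte 8: 75 XOR 1c = 69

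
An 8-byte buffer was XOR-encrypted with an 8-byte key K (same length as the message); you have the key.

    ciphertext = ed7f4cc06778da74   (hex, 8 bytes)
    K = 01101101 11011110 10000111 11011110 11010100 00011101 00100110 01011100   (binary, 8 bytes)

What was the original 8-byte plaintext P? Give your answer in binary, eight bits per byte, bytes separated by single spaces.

10000000 10100001 11001011 00011110 10110011 01100101 11111100 00101000

XOR is its own inverse, so applying the key byte-wise gives the result directly.
byte 0: 237 xor 109 = 128
byte 1: 127 xor 222 = 161
byte 2:  76 xor 135 = 203
byte 3: 192 xor 222 =  30
byte 4: 103 xor 212 = 179
byte 5: 120 xor  29 = 101
byte 6: 218 xor  38 = 252
byte 7: 116 xor  92 =  40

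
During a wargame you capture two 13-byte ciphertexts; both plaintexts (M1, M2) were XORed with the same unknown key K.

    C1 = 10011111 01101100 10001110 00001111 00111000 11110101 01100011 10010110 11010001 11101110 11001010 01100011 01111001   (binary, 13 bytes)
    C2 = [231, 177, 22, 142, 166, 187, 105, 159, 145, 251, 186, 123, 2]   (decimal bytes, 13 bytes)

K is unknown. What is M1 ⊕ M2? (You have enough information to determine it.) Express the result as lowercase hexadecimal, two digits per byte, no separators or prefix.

78dd98819e4e0a09401570187b

C1 ⊕ C2 = (M1 ⊕ K) ⊕ (M2 ⊕ K) = M1 ⊕ M2 — the shared key cancels under XOR.
byte 0: 159 XOR 231 = 120
byte 1: 108 XOR 177 = 221
byte 2: 142 XOR  22 = 152
byte 3:  15 XOR 142 = 129
byte 4:  56 XOR 166 = 158
byte 5: 245 XOR 187 =  78
byte 6:  99 XOR 105 =  10
byte 7: 150 XOR 159 =   9
byte 8: 209 XOR 145 =  64
byte 9: 238 XOR 251 =  21
byte 10: 202 XOR 186 = 112
byte 11:  99 XOR 123 =  24
byte 12: 121 XOR   2 = 123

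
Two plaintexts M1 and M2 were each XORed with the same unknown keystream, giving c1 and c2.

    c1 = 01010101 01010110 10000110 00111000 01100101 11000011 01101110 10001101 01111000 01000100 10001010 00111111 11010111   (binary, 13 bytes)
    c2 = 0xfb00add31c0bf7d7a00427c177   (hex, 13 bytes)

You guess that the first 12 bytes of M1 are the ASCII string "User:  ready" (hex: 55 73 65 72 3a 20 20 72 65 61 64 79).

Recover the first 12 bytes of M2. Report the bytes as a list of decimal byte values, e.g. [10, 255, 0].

First, c1 ⊕ c2 = (M1 ⊕ K) ⊕ (M2 ⊕ K) = M1 ⊕ M2, so the key drops out. Then M2 = (M1 ⊕ M2) ⊕ M1 over the first 12 bytes.
byte 0: (55 XOR fb) XOR 55 = ae XOR 55 = fb
byte 1: (56 XOR 00) XOR 73 = 56 XOR 73 = 25
byte 2: (86 XOR ad) XOR 65 = 2b XOR 65 = 4e
byte 3: (38 XOR d3) XOR 72 = eb XOR 72 = 99
byte 4: (65 XOR 1c) XOR 3a = 79 XOR 3a = 43
byte 5: (c3 XOR 0b) XOR 20 = c8 XOR 20 = e8
byte 6: (6e XOR f7) XOR 20 = 99 XOR 20 = b9
byte 7: (8d XOR d7) XOR 72 = 5a XOR 72 = 28
byte 8: (78 XOR a0) XOR 65 = d8 XOR 65 = bd
byte 9: (44 XOR 04) XOR 61 = 40 XOR 61 = 21
byte 10: (8a XOR 27) XOR 64 = ad XOR 64 = c9
byte 11: (3f XOR c1) XOR 79 = fe XOR 79 = 87

[251, 37, 78, 153, 67, 232, 185, 40, 189, 33, 201, 135]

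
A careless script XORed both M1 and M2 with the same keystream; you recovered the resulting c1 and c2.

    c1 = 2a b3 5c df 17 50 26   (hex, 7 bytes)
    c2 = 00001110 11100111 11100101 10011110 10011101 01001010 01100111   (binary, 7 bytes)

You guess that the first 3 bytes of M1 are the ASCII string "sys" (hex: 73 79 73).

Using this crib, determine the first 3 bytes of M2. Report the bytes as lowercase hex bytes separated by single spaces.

First, c1 ⊕ c2 = (M1 ⊕ K) ⊕ (M2 ⊕ K) = M1 ⊕ M2, so the key drops out. Then M2 = (M1 ⊕ M2) ⊕ M1 over the first 3 bytes.
byte 0: (2a xor 0e) xor 73 = 24 xor 73 = 57
byte 1: (b3 xor e7) xor 79 = 54 xor 79 = 2d
byte 2: (5c xor e5) xor 73 = b9 xor 73 = ca

57 2d ca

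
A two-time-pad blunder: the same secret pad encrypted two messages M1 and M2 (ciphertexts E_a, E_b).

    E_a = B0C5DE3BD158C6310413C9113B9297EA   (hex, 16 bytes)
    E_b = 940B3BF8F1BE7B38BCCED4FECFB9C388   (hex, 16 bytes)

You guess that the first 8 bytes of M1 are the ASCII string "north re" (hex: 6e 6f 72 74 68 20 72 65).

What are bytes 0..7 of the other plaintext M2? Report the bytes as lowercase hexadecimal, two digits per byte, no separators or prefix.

First, E_a ⊕ E_b = (M1 ⊕ K) ⊕ (M2 ⊕ K) = M1 ⊕ M2, so the key drops out. Then M2 = (M1 ⊕ M2) ⊕ M1 over the first 8 bytes.
byte 0: (b0 ^ 94) ^ 6e = 24 ^ 6e = 4a
byte 1: (c5 ^ 0b) ^ 6f = ce ^ 6f = a1
byte 2: (de ^ 3b) ^ 72 = e5 ^ 72 = 97
byte 3: (3b ^ f8) ^ 74 = c3 ^ 74 = b7
byte 4: (d1 ^ f1) ^ 68 = 20 ^ 68 = 48
byte 5: (58 ^ be) ^ 20 = e6 ^ 20 = c6
byte 6: (c6 ^ 7b) ^ 72 = bd ^ 72 = cf
byte 7: (31 ^ 38) ^ 65 = 09 ^ 65 = 6c

4aa197b748c6cf6c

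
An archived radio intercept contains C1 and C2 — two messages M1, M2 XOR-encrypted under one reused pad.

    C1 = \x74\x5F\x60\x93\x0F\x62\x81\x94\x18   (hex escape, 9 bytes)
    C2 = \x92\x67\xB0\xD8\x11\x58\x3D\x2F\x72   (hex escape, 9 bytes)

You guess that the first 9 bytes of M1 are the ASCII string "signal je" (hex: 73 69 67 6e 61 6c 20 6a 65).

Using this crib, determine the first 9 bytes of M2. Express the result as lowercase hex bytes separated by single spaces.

95 51 b7 25 7f 56 9c d1 0f

First, C1 ⊕ C2 = (M1 ⊕ K) ⊕ (M2 ⊕ K) = M1 ⊕ M2, so the key drops out. Then M2 = (M1 ⊕ M2) ⊕ M1 over the first 9 bytes.
byte 0: (74 ⊕ 92) ⊕ 73 = e6 ⊕ 73 = 95
byte 1: (5f ⊕ 67) ⊕ 69 = 38 ⊕ 69 = 51
byte 2: (60 ⊕ b0) ⊕ 67 = d0 ⊕ 67 = b7
byte 3: (93 ⊕ d8) ⊕ 6e = 4b ⊕ 6e = 25
byte 4: (0f ⊕ 11) ⊕ 61 = 1e ⊕ 61 = 7f
byte 5: (62 ⊕ 58) ⊕ 6c = 3a ⊕ 6c = 56
byte 6: (81 ⊕ 3d) ⊕ 20 = bc ⊕ 20 = 9c
byte 7: (94 ⊕ 2f) ⊕ 6a = bb ⊕ 6a = d1
byte 8: (18 ⊕ 72) ⊕ 65 = 6a ⊕ 65 = 0f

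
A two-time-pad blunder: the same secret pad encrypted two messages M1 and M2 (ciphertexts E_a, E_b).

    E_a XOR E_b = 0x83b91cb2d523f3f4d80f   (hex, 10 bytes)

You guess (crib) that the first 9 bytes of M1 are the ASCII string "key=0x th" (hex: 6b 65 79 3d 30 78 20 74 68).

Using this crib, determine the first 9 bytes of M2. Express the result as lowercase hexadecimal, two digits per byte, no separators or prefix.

e8dc658fe55bd380b0

Since E_a ⊕ E_b = M1 ⊕ M2, XORing with the guessed M1 bytes yields the corresponding M2 bytes: M2 = (E_a ⊕ E_b) ⊕ M1.
byte 0: 10000011 ^ 01101011 = 11101000
byte 1: 10111001 ^ 01100101 = 11011100
byte 2: 00011100 ^ 01111001 = 01100101
byte 3: 10110010 ^ 00111101 = 10001111
byte 4: 11010101 ^ 00110000 = 11100101
byte 5: 00100011 ^ 01111000 = 01011011
byte 6: 11110011 ^ 00100000 = 11010011
byte 7: 11110100 ^ 01110100 = 10000000
byte 8: 11011000 ^ 01101000 = 10110000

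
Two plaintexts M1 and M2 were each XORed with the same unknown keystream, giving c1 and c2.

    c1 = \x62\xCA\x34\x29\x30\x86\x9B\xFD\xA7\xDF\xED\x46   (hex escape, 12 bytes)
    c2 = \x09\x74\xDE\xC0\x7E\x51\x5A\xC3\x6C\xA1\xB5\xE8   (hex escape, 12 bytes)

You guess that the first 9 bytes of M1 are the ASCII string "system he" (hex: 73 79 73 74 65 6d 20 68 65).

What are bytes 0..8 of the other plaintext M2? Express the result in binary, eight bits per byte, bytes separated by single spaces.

00011000 11000111 10011001 10011101 00101011 10111010 11100001 01010110 10101110

First, c1 ⊕ c2 = (M1 ⊕ K) ⊕ (M2 ⊕ K) = M1 ⊕ M2, so the key drops out. Then M2 = (M1 ⊕ M2) ⊕ M1 over the first 9 bytes.
byte 0: (62 XOR 09) XOR 73 = 6b XOR 73 = 18
byte 1: (ca XOR 74) XOR 79 = be XOR 79 = c7
byte 2: (34 XOR de) XOR 73 = ea XOR 73 = 99
byte 3: (29 XOR c0) XOR 74 = e9 XOR 74 = 9d
byte 4: (30 XOR 7e) XOR 65 = 4e XOR 65 = 2b
byte 5: (86 XOR 51) XOR 6d = d7 XOR 6d = ba
byte 6: (9b XOR 5a) XOR 20 = c1 XOR 20 = e1
byte 7: (fd XOR c3) XOR 68 = 3e XOR 68 = 56
byte 8: (a7 XOR 6c) XOR 65 = cb XOR 65 = ae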